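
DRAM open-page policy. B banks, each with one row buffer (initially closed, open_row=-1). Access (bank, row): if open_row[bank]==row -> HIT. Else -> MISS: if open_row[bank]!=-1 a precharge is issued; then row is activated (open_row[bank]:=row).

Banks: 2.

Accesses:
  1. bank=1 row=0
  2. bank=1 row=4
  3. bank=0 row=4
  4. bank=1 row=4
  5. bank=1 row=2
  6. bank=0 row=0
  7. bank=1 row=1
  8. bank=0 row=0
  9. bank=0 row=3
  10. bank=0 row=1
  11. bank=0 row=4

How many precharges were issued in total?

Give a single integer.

Answer: 7

Derivation:
Acc 1: bank1 row0 -> MISS (open row0); precharges=0
Acc 2: bank1 row4 -> MISS (open row4); precharges=1
Acc 3: bank0 row4 -> MISS (open row4); precharges=1
Acc 4: bank1 row4 -> HIT
Acc 5: bank1 row2 -> MISS (open row2); precharges=2
Acc 6: bank0 row0 -> MISS (open row0); precharges=3
Acc 7: bank1 row1 -> MISS (open row1); precharges=4
Acc 8: bank0 row0 -> HIT
Acc 9: bank0 row3 -> MISS (open row3); precharges=5
Acc 10: bank0 row1 -> MISS (open row1); precharges=6
Acc 11: bank0 row4 -> MISS (open row4); precharges=7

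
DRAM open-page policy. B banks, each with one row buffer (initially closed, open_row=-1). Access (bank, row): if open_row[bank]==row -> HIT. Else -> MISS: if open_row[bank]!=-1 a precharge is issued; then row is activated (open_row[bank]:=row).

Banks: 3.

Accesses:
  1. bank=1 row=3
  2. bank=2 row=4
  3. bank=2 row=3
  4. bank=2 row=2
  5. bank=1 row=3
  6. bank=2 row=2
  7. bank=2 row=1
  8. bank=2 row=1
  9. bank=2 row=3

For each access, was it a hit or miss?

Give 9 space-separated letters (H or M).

Answer: M M M M H H M H M

Derivation:
Acc 1: bank1 row3 -> MISS (open row3); precharges=0
Acc 2: bank2 row4 -> MISS (open row4); precharges=0
Acc 3: bank2 row3 -> MISS (open row3); precharges=1
Acc 4: bank2 row2 -> MISS (open row2); precharges=2
Acc 5: bank1 row3 -> HIT
Acc 6: bank2 row2 -> HIT
Acc 7: bank2 row1 -> MISS (open row1); precharges=3
Acc 8: bank2 row1 -> HIT
Acc 9: bank2 row3 -> MISS (open row3); precharges=4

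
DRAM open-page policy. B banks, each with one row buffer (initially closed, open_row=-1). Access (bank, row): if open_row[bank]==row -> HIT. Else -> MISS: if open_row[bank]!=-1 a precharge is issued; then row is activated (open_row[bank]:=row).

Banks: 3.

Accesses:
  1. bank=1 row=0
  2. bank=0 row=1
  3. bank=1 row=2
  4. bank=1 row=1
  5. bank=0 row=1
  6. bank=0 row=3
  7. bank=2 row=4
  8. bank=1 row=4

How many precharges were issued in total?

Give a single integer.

Acc 1: bank1 row0 -> MISS (open row0); precharges=0
Acc 2: bank0 row1 -> MISS (open row1); precharges=0
Acc 3: bank1 row2 -> MISS (open row2); precharges=1
Acc 4: bank1 row1 -> MISS (open row1); precharges=2
Acc 5: bank0 row1 -> HIT
Acc 6: bank0 row3 -> MISS (open row3); precharges=3
Acc 7: bank2 row4 -> MISS (open row4); precharges=3
Acc 8: bank1 row4 -> MISS (open row4); precharges=4

Answer: 4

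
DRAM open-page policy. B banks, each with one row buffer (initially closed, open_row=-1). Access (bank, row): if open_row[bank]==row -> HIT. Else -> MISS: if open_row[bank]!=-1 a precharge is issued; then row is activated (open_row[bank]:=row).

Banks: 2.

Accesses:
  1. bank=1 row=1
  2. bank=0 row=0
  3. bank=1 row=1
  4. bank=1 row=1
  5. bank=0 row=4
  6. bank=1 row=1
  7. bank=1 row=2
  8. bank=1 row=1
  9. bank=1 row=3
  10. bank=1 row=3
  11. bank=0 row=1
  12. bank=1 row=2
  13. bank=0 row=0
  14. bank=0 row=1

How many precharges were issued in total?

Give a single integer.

Answer: 8

Derivation:
Acc 1: bank1 row1 -> MISS (open row1); precharges=0
Acc 2: bank0 row0 -> MISS (open row0); precharges=0
Acc 3: bank1 row1 -> HIT
Acc 4: bank1 row1 -> HIT
Acc 5: bank0 row4 -> MISS (open row4); precharges=1
Acc 6: bank1 row1 -> HIT
Acc 7: bank1 row2 -> MISS (open row2); precharges=2
Acc 8: bank1 row1 -> MISS (open row1); precharges=3
Acc 9: bank1 row3 -> MISS (open row3); precharges=4
Acc 10: bank1 row3 -> HIT
Acc 11: bank0 row1 -> MISS (open row1); precharges=5
Acc 12: bank1 row2 -> MISS (open row2); precharges=6
Acc 13: bank0 row0 -> MISS (open row0); precharges=7
Acc 14: bank0 row1 -> MISS (open row1); precharges=8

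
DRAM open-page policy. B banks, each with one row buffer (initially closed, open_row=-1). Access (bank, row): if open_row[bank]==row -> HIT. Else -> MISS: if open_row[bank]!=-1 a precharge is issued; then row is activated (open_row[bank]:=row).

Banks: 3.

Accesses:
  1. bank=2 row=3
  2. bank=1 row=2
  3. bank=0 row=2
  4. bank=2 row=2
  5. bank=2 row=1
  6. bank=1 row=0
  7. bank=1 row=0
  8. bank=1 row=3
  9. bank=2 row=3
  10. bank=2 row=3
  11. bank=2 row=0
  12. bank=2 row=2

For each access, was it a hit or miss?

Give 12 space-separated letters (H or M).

Answer: M M M M M M H M M H M M

Derivation:
Acc 1: bank2 row3 -> MISS (open row3); precharges=0
Acc 2: bank1 row2 -> MISS (open row2); precharges=0
Acc 3: bank0 row2 -> MISS (open row2); precharges=0
Acc 4: bank2 row2 -> MISS (open row2); precharges=1
Acc 5: bank2 row1 -> MISS (open row1); precharges=2
Acc 6: bank1 row0 -> MISS (open row0); precharges=3
Acc 7: bank1 row0 -> HIT
Acc 8: bank1 row3 -> MISS (open row3); precharges=4
Acc 9: bank2 row3 -> MISS (open row3); precharges=5
Acc 10: bank2 row3 -> HIT
Acc 11: bank2 row0 -> MISS (open row0); precharges=6
Acc 12: bank2 row2 -> MISS (open row2); precharges=7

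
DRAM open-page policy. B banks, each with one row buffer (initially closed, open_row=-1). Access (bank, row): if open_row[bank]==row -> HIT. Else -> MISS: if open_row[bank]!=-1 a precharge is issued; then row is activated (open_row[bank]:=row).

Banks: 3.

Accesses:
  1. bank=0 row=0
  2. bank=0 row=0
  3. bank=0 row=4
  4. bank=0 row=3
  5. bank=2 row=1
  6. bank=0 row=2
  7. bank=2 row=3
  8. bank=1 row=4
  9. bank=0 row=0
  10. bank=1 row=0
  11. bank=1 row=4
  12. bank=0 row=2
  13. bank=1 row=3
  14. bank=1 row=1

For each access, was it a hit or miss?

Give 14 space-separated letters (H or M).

Answer: M H M M M M M M M M M M M M

Derivation:
Acc 1: bank0 row0 -> MISS (open row0); precharges=0
Acc 2: bank0 row0 -> HIT
Acc 3: bank0 row4 -> MISS (open row4); precharges=1
Acc 4: bank0 row3 -> MISS (open row3); precharges=2
Acc 5: bank2 row1 -> MISS (open row1); precharges=2
Acc 6: bank0 row2 -> MISS (open row2); precharges=3
Acc 7: bank2 row3 -> MISS (open row3); precharges=4
Acc 8: bank1 row4 -> MISS (open row4); precharges=4
Acc 9: bank0 row0 -> MISS (open row0); precharges=5
Acc 10: bank1 row0 -> MISS (open row0); precharges=6
Acc 11: bank1 row4 -> MISS (open row4); precharges=7
Acc 12: bank0 row2 -> MISS (open row2); precharges=8
Acc 13: bank1 row3 -> MISS (open row3); precharges=9
Acc 14: bank1 row1 -> MISS (open row1); precharges=10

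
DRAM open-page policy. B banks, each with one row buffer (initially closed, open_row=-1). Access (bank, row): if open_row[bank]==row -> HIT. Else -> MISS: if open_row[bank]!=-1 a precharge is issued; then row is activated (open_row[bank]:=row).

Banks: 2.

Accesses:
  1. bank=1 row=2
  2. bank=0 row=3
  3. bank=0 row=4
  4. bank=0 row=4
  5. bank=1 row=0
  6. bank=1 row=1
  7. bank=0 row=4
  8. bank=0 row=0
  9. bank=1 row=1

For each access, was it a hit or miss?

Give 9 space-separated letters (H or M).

Answer: M M M H M M H M H

Derivation:
Acc 1: bank1 row2 -> MISS (open row2); precharges=0
Acc 2: bank0 row3 -> MISS (open row3); precharges=0
Acc 3: bank0 row4 -> MISS (open row4); precharges=1
Acc 4: bank0 row4 -> HIT
Acc 5: bank1 row0 -> MISS (open row0); precharges=2
Acc 6: bank1 row1 -> MISS (open row1); precharges=3
Acc 7: bank0 row4 -> HIT
Acc 8: bank0 row0 -> MISS (open row0); precharges=4
Acc 9: bank1 row1 -> HIT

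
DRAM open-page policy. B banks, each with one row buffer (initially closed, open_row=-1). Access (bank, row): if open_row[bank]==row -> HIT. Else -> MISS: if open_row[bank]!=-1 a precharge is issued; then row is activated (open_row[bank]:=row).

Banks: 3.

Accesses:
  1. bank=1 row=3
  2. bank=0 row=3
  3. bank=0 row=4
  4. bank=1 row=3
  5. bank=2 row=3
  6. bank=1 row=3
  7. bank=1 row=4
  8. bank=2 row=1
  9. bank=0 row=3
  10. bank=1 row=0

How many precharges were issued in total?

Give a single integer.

Answer: 5

Derivation:
Acc 1: bank1 row3 -> MISS (open row3); precharges=0
Acc 2: bank0 row3 -> MISS (open row3); precharges=0
Acc 3: bank0 row4 -> MISS (open row4); precharges=1
Acc 4: bank1 row3 -> HIT
Acc 5: bank2 row3 -> MISS (open row3); precharges=1
Acc 6: bank1 row3 -> HIT
Acc 7: bank1 row4 -> MISS (open row4); precharges=2
Acc 8: bank2 row1 -> MISS (open row1); precharges=3
Acc 9: bank0 row3 -> MISS (open row3); precharges=4
Acc 10: bank1 row0 -> MISS (open row0); precharges=5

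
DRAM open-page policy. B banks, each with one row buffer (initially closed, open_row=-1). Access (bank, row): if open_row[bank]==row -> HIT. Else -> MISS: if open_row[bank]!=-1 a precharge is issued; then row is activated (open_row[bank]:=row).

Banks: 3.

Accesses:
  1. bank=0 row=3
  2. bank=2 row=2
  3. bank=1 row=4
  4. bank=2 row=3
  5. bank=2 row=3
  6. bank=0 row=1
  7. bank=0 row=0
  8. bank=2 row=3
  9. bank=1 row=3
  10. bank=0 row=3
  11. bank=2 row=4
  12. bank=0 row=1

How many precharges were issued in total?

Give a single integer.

Answer: 7

Derivation:
Acc 1: bank0 row3 -> MISS (open row3); precharges=0
Acc 2: bank2 row2 -> MISS (open row2); precharges=0
Acc 3: bank1 row4 -> MISS (open row4); precharges=0
Acc 4: bank2 row3 -> MISS (open row3); precharges=1
Acc 5: bank2 row3 -> HIT
Acc 6: bank0 row1 -> MISS (open row1); precharges=2
Acc 7: bank0 row0 -> MISS (open row0); precharges=3
Acc 8: bank2 row3 -> HIT
Acc 9: bank1 row3 -> MISS (open row3); precharges=4
Acc 10: bank0 row3 -> MISS (open row3); precharges=5
Acc 11: bank2 row4 -> MISS (open row4); precharges=6
Acc 12: bank0 row1 -> MISS (open row1); precharges=7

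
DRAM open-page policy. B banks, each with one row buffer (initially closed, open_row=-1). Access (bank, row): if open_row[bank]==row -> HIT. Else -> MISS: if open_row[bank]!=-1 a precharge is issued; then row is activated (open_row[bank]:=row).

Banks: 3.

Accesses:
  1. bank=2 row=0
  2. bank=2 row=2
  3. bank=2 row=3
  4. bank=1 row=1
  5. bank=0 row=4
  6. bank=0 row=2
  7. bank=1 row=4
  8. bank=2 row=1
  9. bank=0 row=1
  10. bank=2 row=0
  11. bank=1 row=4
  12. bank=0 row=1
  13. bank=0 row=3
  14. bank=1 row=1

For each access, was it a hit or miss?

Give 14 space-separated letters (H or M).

Acc 1: bank2 row0 -> MISS (open row0); precharges=0
Acc 2: bank2 row2 -> MISS (open row2); precharges=1
Acc 3: bank2 row3 -> MISS (open row3); precharges=2
Acc 4: bank1 row1 -> MISS (open row1); precharges=2
Acc 5: bank0 row4 -> MISS (open row4); precharges=2
Acc 6: bank0 row2 -> MISS (open row2); precharges=3
Acc 7: bank1 row4 -> MISS (open row4); precharges=4
Acc 8: bank2 row1 -> MISS (open row1); precharges=5
Acc 9: bank0 row1 -> MISS (open row1); precharges=6
Acc 10: bank2 row0 -> MISS (open row0); precharges=7
Acc 11: bank1 row4 -> HIT
Acc 12: bank0 row1 -> HIT
Acc 13: bank0 row3 -> MISS (open row3); precharges=8
Acc 14: bank1 row1 -> MISS (open row1); precharges=9

Answer: M M M M M M M M M M H H M M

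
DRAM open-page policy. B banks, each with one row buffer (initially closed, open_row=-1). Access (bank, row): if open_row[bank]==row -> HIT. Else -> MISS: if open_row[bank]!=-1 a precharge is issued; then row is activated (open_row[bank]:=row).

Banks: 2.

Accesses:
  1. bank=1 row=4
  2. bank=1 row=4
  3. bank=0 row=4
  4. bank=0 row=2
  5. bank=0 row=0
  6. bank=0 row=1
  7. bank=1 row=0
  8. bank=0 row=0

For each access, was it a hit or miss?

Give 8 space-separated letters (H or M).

Acc 1: bank1 row4 -> MISS (open row4); precharges=0
Acc 2: bank1 row4 -> HIT
Acc 3: bank0 row4 -> MISS (open row4); precharges=0
Acc 4: bank0 row2 -> MISS (open row2); precharges=1
Acc 5: bank0 row0 -> MISS (open row0); precharges=2
Acc 6: bank0 row1 -> MISS (open row1); precharges=3
Acc 7: bank1 row0 -> MISS (open row0); precharges=4
Acc 8: bank0 row0 -> MISS (open row0); precharges=5

Answer: M H M M M M M M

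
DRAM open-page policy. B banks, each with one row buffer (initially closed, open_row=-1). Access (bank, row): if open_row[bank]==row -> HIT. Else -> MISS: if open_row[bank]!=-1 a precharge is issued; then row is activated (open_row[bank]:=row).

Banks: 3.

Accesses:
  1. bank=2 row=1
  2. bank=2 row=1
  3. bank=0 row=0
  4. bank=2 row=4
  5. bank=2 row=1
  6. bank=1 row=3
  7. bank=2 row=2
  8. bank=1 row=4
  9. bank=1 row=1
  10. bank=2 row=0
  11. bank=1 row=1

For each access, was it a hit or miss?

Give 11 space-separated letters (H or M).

Answer: M H M M M M M M M M H

Derivation:
Acc 1: bank2 row1 -> MISS (open row1); precharges=0
Acc 2: bank2 row1 -> HIT
Acc 3: bank0 row0 -> MISS (open row0); precharges=0
Acc 4: bank2 row4 -> MISS (open row4); precharges=1
Acc 5: bank2 row1 -> MISS (open row1); precharges=2
Acc 6: bank1 row3 -> MISS (open row3); precharges=2
Acc 7: bank2 row2 -> MISS (open row2); precharges=3
Acc 8: bank1 row4 -> MISS (open row4); precharges=4
Acc 9: bank1 row1 -> MISS (open row1); precharges=5
Acc 10: bank2 row0 -> MISS (open row0); precharges=6
Acc 11: bank1 row1 -> HIT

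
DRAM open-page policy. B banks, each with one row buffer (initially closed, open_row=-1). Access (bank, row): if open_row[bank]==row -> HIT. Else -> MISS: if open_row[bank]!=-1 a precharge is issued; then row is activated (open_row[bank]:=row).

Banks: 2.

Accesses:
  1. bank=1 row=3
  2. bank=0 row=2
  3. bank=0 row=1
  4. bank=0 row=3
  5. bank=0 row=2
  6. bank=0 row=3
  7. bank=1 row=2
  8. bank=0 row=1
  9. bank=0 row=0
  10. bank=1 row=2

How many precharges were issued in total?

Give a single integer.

Answer: 7

Derivation:
Acc 1: bank1 row3 -> MISS (open row3); precharges=0
Acc 2: bank0 row2 -> MISS (open row2); precharges=0
Acc 3: bank0 row1 -> MISS (open row1); precharges=1
Acc 4: bank0 row3 -> MISS (open row3); precharges=2
Acc 5: bank0 row2 -> MISS (open row2); precharges=3
Acc 6: bank0 row3 -> MISS (open row3); precharges=4
Acc 7: bank1 row2 -> MISS (open row2); precharges=5
Acc 8: bank0 row1 -> MISS (open row1); precharges=6
Acc 9: bank0 row0 -> MISS (open row0); precharges=7
Acc 10: bank1 row2 -> HIT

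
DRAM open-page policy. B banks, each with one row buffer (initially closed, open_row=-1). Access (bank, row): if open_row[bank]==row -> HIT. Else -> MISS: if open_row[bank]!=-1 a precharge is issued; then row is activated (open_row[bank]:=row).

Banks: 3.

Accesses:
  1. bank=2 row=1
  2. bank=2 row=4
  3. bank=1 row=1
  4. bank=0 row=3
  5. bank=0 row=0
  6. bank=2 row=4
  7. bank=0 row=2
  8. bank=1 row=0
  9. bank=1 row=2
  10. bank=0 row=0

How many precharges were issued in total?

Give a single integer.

Acc 1: bank2 row1 -> MISS (open row1); precharges=0
Acc 2: bank2 row4 -> MISS (open row4); precharges=1
Acc 3: bank1 row1 -> MISS (open row1); precharges=1
Acc 4: bank0 row3 -> MISS (open row3); precharges=1
Acc 5: bank0 row0 -> MISS (open row0); precharges=2
Acc 6: bank2 row4 -> HIT
Acc 7: bank0 row2 -> MISS (open row2); precharges=3
Acc 8: bank1 row0 -> MISS (open row0); precharges=4
Acc 9: bank1 row2 -> MISS (open row2); precharges=5
Acc 10: bank0 row0 -> MISS (open row0); precharges=6

Answer: 6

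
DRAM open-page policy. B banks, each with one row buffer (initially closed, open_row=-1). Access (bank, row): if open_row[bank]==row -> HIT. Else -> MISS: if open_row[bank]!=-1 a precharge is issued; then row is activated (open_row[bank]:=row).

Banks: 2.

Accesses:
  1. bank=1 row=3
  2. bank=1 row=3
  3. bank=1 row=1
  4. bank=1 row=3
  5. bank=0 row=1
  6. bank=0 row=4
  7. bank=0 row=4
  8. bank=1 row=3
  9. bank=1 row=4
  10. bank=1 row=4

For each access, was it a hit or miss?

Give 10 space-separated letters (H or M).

Acc 1: bank1 row3 -> MISS (open row3); precharges=0
Acc 2: bank1 row3 -> HIT
Acc 3: bank1 row1 -> MISS (open row1); precharges=1
Acc 4: bank1 row3 -> MISS (open row3); precharges=2
Acc 5: bank0 row1 -> MISS (open row1); precharges=2
Acc 6: bank0 row4 -> MISS (open row4); precharges=3
Acc 7: bank0 row4 -> HIT
Acc 8: bank1 row3 -> HIT
Acc 9: bank1 row4 -> MISS (open row4); precharges=4
Acc 10: bank1 row4 -> HIT

Answer: M H M M M M H H M H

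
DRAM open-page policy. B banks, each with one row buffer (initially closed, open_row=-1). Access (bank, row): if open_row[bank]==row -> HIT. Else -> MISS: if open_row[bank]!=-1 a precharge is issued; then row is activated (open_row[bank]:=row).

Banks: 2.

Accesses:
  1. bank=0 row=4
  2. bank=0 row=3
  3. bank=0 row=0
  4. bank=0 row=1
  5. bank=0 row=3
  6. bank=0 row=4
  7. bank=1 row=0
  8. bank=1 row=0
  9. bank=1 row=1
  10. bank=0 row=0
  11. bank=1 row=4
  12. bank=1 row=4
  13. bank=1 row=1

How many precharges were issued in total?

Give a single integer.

Answer: 9

Derivation:
Acc 1: bank0 row4 -> MISS (open row4); precharges=0
Acc 2: bank0 row3 -> MISS (open row3); precharges=1
Acc 3: bank0 row0 -> MISS (open row0); precharges=2
Acc 4: bank0 row1 -> MISS (open row1); precharges=3
Acc 5: bank0 row3 -> MISS (open row3); precharges=4
Acc 6: bank0 row4 -> MISS (open row4); precharges=5
Acc 7: bank1 row0 -> MISS (open row0); precharges=5
Acc 8: bank1 row0 -> HIT
Acc 9: bank1 row1 -> MISS (open row1); precharges=6
Acc 10: bank0 row0 -> MISS (open row0); precharges=7
Acc 11: bank1 row4 -> MISS (open row4); precharges=8
Acc 12: bank1 row4 -> HIT
Acc 13: bank1 row1 -> MISS (open row1); precharges=9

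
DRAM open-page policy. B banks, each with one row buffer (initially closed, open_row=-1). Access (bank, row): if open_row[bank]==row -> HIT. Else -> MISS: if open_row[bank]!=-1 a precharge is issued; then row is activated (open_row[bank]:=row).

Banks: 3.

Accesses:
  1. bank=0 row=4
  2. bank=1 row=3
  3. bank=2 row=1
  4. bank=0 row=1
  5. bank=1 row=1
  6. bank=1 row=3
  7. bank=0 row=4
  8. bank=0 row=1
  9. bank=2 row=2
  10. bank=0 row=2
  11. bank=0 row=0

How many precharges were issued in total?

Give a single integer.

Answer: 8

Derivation:
Acc 1: bank0 row4 -> MISS (open row4); precharges=0
Acc 2: bank1 row3 -> MISS (open row3); precharges=0
Acc 3: bank2 row1 -> MISS (open row1); precharges=0
Acc 4: bank0 row1 -> MISS (open row1); precharges=1
Acc 5: bank1 row1 -> MISS (open row1); precharges=2
Acc 6: bank1 row3 -> MISS (open row3); precharges=3
Acc 7: bank0 row4 -> MISS (open row4); precharges=4
Acc 8: bank0 row1 -> MISS (open row1); precharges=5
Acc 9: bank2 row2 -> MISS (open row2); precharges=6
Acc 10: bank0 row2 -> MISS (open row2); precharges=7
Acc 11: bank0 row0 -> MISS (open row0); precharges=8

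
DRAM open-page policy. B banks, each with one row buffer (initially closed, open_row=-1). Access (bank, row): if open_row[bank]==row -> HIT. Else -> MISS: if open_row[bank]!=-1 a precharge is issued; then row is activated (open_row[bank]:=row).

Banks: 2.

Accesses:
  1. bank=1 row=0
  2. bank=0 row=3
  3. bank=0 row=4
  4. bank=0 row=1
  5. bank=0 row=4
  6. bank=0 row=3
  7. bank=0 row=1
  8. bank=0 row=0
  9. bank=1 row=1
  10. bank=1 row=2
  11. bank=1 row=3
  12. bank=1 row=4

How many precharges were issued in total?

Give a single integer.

Acc 1: bank1 row0 -> MISS (open row0); precharges=0
Acc 2: bank0 row3 -> MISS (open row3); precharges=0
Acc 3: bank0 row4 -> MISS (open row4); precharges=1
Acc 4: bank0 row1 -> MISS (open row1); precharges=2
Acc 5: bank0 row4 -> MISS (open row4); precharges=3
Acc 6: bank0 row3 -> MISS (open row3); precharges=4
Acc 7: bank0 row1 -> MISS (open row1); precharges=5
Acc 8: bank0 row0 -> MISS (open row0); precharges=6
Acc 9: bank1 row1 -> MISS (open row1); precharges=7
Acc 10: bank1 row2 -> MISS (open row2); precharges=8
Acc 11: bank1 row3 -> MISS (open row3); precharges=9
Acc 12: bank1 row4 -> MISS (open row4); precharges=10

Answer: 10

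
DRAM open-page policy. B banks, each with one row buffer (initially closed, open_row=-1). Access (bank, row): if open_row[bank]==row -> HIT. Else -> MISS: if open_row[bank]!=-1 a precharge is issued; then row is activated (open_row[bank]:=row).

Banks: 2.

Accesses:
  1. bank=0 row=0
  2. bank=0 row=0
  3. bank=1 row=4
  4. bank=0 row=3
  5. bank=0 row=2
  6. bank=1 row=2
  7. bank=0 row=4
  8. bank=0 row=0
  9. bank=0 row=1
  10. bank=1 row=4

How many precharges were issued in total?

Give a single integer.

Acc 1: bank0 row0 -> MISS (open row0); precharges=0
Acc 2: bank0 row0 -> HIT
Acc 3: bank1 row4 -> MISS (open row4); precharges=0
Acc 4: bank0 row3 -> MISS (open row3); precharges=1
Acc 5: bank0 row2 -> MISS (open row2); precharges=2
Acc 6: bank1 row2 -> MISS (open row2); precharges=3
Acc 7: bank0 row4 -> MISS (open row4); precharges=4
Acc 8: bank0 row0 -> MISS (open row0); precharges=5
Acc 9: bank0 row1 -> MISS (open row1); precharges=6
Acc 10: bank1 row4 -> MISS (open row4); precharges=7

Answer: 7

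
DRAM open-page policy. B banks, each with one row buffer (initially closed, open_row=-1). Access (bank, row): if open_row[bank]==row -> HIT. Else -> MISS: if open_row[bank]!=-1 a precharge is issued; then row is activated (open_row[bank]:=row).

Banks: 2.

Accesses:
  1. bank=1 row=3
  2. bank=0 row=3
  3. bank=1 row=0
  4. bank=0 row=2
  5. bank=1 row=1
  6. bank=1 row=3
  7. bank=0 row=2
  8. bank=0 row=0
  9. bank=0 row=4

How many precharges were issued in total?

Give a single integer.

Answer: 6

Derivation:
Acc 1: bank1 row3 -> MISS (open row3); precharges=0
Acc 2: bank0 row3 -> MISS (open row3); precharges=0
Acc 3: bank1 row0 -> MISS (open row0); precharges=1
Acc 4: bank0 row2 -> MISS (open row2); precharges=2
Acc 5: bank1 row1 -> MISS (open row1); precharges=3
Acc 6: bank1 row3 -> MISS (open row3); precharges=4
Acc 7: bank0 row2 -> HIT
Acc 8: bank0 row0 -> MISS (open row0); precharges=5
Acc 9: bank0 row4 -> MISS (open row4); precharges=6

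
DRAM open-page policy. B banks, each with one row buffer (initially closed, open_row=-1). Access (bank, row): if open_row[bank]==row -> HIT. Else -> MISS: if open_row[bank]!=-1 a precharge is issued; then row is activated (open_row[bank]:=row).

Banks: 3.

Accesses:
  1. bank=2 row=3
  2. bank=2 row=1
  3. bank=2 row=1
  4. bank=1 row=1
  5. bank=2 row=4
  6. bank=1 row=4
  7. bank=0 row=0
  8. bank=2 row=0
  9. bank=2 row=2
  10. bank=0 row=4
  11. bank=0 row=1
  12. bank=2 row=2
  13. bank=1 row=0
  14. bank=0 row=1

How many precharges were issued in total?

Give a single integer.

Answer: 8

Derivation:
Acc 1: bank2 row3 -> MISS (open row3); precharges=0
Acc 2: bank2 row1 -> MISS (open row1); precharges=1
Acc 3: bank2 row1 -> HIT
Acc 4: bank1 row1 -> MISS (open row1); precharges=1
Acc 5: bank2 row4 -> MISS (open row4); precharges=2
Acc 6: bank1 row4 -> MISS (open row4); precharges=3
Acc 7: bank0 row0 -> MISS (open row0); precharges=3
Acc 8: bank2 row0 -> MISS (open row0); precharges=4
Acc 9: bank2 row2 -> MISS (open row2); precharges=5
Acc 10: bank0 row4 -> MISS (open row4); precharges=6
Acc 11: bank0 row1 -> MISS (open row1); precharges=7
Acc 12: bank2 row2 -> HIT
Acc 13: bank1 row0 -> MISS (open row0); precharges=8
Acc 14: bank0 row1 -> HIT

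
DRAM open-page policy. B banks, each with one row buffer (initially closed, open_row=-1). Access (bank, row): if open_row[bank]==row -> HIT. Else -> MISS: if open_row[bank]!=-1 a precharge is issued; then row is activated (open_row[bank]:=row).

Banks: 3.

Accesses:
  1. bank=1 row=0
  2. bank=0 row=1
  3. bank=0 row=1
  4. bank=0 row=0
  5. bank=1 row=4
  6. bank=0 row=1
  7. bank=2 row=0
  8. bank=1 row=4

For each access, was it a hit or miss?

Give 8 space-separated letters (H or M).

Acc 1: bank1 row0 -> MISS (open row0); precharges=0
Acc 2: bank0 row1 -> MISS (open row1); precharges=0
Acc 3: bank0 row1 -> HIT
Acc 4: bank0 row0 -> MISS (open row0); precharges=1
Acc 5: bank1 row4 -> MISS (open row4); precharges=2
Acc 6: bank0 row1 -> MISS (open row1); precharges=3
Acc 7: bank2 row0 -> MISS (open row0); precharges=3
Acc 8: bank1 row4 -> HIT

Answer: M M H M M M M H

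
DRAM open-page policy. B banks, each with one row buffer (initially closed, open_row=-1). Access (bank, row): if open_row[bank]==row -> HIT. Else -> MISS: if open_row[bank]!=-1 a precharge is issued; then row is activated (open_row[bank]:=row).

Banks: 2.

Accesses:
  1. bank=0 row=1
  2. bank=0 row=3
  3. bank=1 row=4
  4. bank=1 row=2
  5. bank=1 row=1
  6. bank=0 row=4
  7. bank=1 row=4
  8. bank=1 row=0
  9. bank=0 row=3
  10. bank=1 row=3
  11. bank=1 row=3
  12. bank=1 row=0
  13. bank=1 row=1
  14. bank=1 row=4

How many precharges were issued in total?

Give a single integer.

Acc 1: bank0 row1 -> MISS (open row1); precharges=0
Acc 2: bank0 row3 -> MISS (open row3); precharges=1
Acc 3: bank1 row4 -> MISS (open row4); precharges=1
Acc 4: bank1 row2 -> MISS (open row2); precharges=2
Acc 5: bank1 row1 -> MISS (open row1); precharges=3
Acc 6: bank0 row4 -> MISS (open row4); precharges=4
Acc 7: bank1 row4 -> MISS (open row4); precharges=5
Acc 8: bank1 row0 -> MISS (open row0); precharges=6
Acc 9: bank0 row3 -> MISS (open row3); precharges=7
Acc 10: bank1 row3 -> MISS (open row3); precharges=8
Acc 11: bank1 row3 -> HIT
Acc 12: bank1 row0 -> MISS (open row0); precharges=9
Acc 13: bank1 row1 -> MISS (open row1); precharges=10
Acc 14: bank1 row4 -> MISS (open row4); precharges=11

Answer: 11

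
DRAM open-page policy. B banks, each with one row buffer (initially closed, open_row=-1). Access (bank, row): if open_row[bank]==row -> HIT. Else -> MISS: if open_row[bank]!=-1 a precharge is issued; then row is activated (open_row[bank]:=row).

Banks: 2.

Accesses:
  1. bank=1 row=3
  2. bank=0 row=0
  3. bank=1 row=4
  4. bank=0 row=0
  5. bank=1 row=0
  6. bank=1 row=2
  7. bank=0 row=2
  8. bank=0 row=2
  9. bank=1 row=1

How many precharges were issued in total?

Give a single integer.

Acc 1: bank1 row3 -> MISS (open row3); precharges=0
Acc 2: bank0 row0 -> MISS (open row0); precharges=0
Acc 3: bank1 row4 -> MISS (open row4); precharges=1
Acc 4: bank0 row0 -> HIT
Acc 5: bank1 row0 -> MISS (open row0); precharges=2
Acc 6: bank1 row2 -> MISS (open row2); precharges=3
Acc 7: bank0 row2 -> MISS (open row2); precharges=4
Acc 8: bank0 row2 -> HIT
Acc 9: bank1 row1 -> MISS (open row1); precharges=5

Answer: 5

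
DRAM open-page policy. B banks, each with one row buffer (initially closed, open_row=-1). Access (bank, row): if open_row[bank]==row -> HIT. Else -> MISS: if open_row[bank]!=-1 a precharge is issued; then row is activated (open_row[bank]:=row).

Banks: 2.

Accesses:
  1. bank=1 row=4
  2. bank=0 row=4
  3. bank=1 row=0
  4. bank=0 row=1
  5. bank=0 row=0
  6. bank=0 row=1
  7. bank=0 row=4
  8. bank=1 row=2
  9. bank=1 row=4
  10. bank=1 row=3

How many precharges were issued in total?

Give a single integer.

Acc 1: bank1 row4 -> MISS (open row4); precharges=0
Acc 2: bank0 row4 -> MISS (open row4); precharges=0
Acc 3: bank1 row0 -> MISS (open row0); precharges=1
Acc 4: bank0 row1 -> MISS (open row1); precharges=2
Acc 5: bank0 row0 -> MISS (open row0); precharges=3
Acc 6: bank0 row1 -> MISS (open row1); precharges=4
Acc 7: bank0 row4 -> MISS (open row4); precharges=5
Acc 8: bank1 row2 -> MISS (open row2); precharges=6
Acc 9: bank1 row4 -> MISS (open row4); precharges=7
Acc 10: bank1 row3 -> MISS (open row3); precharges=8

Answer: 8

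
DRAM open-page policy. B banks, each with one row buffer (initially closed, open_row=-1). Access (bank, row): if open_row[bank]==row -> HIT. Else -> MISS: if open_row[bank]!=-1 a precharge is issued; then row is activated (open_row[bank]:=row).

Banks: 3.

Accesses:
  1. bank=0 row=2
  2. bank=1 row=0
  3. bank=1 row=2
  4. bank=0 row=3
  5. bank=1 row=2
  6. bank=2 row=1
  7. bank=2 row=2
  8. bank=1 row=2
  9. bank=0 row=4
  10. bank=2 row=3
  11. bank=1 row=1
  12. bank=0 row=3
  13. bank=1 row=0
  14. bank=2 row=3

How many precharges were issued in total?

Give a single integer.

Answer: 8

Derivation:
Acc 1: bank0 row2 -> MISS (open row2); precharges=0
Acc 2: bank1 row0 -> MISS (open row0); precharges=0
Acc 3: bank1 row2 -> MISS (open row2); precharges=1
Acc 4: bank0 row3 -> MISS (open row3); precharges=2
Acc 5: bank1 row2 -> HIT
Acc 6: bank2 row1 -> MISS (open row1); precharges=2
Acc 7: bank2 row2 -> MISS (open row2); precharges=3
Acc 8: bank1 row2 -> HIT
Acc 9: bank0 row4 -> MISS (open row4); precharges=4
Acc 10: bank2 row3 -> MISS (open row3); precharges=5
Acc 11: bank1 row1 -> MISS (open row1); precharges=6
Acc 12: bank0 row3 -> MISS (open row3); precharges=7
Acc 13: bank1 row0 -> MISS (open row0); precharges=8
Acc 14: bank2 row3 -> HIT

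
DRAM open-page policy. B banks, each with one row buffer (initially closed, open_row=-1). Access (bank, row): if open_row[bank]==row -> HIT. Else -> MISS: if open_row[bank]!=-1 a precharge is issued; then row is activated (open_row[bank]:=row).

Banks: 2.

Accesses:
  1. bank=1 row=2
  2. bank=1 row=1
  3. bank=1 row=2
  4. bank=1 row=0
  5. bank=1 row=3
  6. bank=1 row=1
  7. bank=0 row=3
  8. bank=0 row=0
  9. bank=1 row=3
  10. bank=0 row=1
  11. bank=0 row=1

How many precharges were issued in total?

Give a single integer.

Answer: 8

Derivation:
Acc 1: bank1 row2 -> MISS (open row2); precharges=0
Acc 2: bank1 row1 -> MISS (open row1); precharges=1
Acc 3: bank1 row2 -> MISS (open row2); precharges=2
Acc 4: bank1 row0 -> MISS (open row0); precharges=3
Acc 5: bank1 row3 -> MISS (open row3); precharges=4
Acc 6: bank1 row1 -> MISS (open row1); precharges=5
Acc 7: bank0 row3 -> MISS (open row3); precharges=5
Acc 8: bank0 row0 -> MISS (open row0); precharges=6
Acc 9: bank1 row3 -> MISS (open row3); precharges=7
Acc 10: bank0 row1 -> MISS (open row1); precharges=8
Acc 11: bank0 row1 -> HIT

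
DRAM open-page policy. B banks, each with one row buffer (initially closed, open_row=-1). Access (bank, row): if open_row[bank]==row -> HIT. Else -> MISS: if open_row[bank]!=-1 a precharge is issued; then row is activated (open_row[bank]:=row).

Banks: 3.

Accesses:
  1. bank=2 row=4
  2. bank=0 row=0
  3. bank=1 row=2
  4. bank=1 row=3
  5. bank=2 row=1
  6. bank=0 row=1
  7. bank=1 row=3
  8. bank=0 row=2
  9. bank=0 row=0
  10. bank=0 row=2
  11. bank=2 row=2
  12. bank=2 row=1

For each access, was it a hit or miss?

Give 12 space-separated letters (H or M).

Answer: M M M M M M H M M M M M

Derivation:
Acc 1: bank2 row4 -> MISS (open row4); precharges=0
Acc 2: bank0 row0 -> MISS (open row0); precharges=0
Acc 3: bank1 row2 -> MISS (open row2); precharges=0
Acc 4: bank1 row3 -> MISS (open row3); precharges=1
Acc 5: bank2 row1 -> MISS (open row1); precharges=2
Acc 6: bank0 row1 -> MISS (open row1); precharges=3
Acc 7: bank1 row3 -> HIT
Acc 8: bank0 row2 -> MISS (open row2); precharges=4
Acc 9: bank0 row0 -> MISS (open row0); precharges=5
Acc 10: bank0 row2 -> MISS (open row2); precharges=6
Acc 11: bank2 row2 -> MISS (open row2); precharges=7
Acc 12: bank2 row1 -> MISS (open row1); precharges=8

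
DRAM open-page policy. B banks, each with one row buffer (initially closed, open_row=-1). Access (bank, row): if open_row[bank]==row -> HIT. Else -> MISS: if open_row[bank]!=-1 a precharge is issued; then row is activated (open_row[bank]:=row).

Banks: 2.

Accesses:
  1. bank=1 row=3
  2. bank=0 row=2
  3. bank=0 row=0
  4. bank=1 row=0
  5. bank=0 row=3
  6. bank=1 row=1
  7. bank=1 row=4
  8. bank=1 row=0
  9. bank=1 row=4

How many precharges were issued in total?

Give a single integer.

Acc 1: bank1 row3 -> MISS (open row3); precharges=0
Acc 2: bank0 row2 -> MISS (open row2); precharges=0
Acc 3: bank0 row0 -> MISS (open row0); precharges=1
Acc 4: bank1 row0 -> MISS (open row0); precharges=2
Acc 5: bank0 row3 -> MISS (open row3); precharges=3
Acc 6: bank1 row1 -> MISS (open row1); precharges=4
Acc 7: bank1 row4 -> MISS (open row4); precharges=5
Acc 8: bank1 row0 -> MISS (open row0); precharges=6
Acc 9: bank1 row4 -> MISS (open row4); precharges=7

Answer: 7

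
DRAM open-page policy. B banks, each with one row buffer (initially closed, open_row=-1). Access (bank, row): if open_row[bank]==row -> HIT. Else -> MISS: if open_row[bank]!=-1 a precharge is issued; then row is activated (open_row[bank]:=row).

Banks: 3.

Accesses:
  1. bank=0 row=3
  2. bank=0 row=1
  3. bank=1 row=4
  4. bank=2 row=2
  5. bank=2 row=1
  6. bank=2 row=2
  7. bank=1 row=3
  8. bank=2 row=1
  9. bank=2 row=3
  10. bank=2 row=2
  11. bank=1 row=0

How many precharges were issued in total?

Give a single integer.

Answer: 8

Derivation:
Acc 1: bank0 row3 -> MISS (open row3); precharges=0
Acc 2: bank0 row1 -> MISS (open row1); precharges=1
Acc 3: bank1 row4 -> MISS (open row4); precharges=1
Acc 4: bank2 row2 -> MISS (open row2); precharges=1
Acc 5: bank2 row1 -> MISS (open row1); precharges=2
Acc 6: bank2 row2 -> MISS (open row2); precharges=3
Acc 7: bank1 row3 -> MISS (open row3); precharges=4
Acc 8: bank2 row1 -> MISS (open row1); precharges=5
Acc 9: bank2 row3 -> MISS (open row3); precharges=6
Acc 10: bank2 row2 -> MISS (open row2); precharges=7
Acc 11: bank1 row0 -> MISS (open row0); precharges=8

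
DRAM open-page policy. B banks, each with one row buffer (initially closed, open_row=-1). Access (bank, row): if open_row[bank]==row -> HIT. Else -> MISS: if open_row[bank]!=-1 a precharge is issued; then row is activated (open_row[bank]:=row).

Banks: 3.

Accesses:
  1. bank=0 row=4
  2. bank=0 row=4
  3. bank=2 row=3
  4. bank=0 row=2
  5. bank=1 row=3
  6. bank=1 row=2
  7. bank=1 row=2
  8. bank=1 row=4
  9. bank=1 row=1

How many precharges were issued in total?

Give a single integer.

Acc 1: bank0 row4 -> MISS (open row4); precharges=0
Acc 2: bank0 row4 -> HIT
Acc 3: bank2 row3 -> MISS (open row3); precharges=0
Acc 4: bank0 row2 -> MISS (open row2); precharges=1
Acc 5: bank1 row3 -> MISS (open row3); precharges=1
Acc 6: bank1 row2 -> MISS (open row2); precharges=2
Acc 7: bank1 row2 -> HIT
Acc 8: bank1 row4 -> MISS (open row4); precharges=3
Acc 9: bank1 row1 -> MISS (open row1); precharges=4

Answer: 4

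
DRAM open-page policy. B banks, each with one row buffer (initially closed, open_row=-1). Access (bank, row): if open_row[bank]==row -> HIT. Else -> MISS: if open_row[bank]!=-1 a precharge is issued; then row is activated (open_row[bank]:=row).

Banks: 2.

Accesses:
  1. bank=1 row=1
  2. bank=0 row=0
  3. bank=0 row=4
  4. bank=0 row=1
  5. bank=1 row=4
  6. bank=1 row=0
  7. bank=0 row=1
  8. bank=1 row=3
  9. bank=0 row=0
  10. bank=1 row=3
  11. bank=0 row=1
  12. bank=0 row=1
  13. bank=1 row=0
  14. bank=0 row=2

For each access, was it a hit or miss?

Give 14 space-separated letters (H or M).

Acc 1: bank1 row1 -> MISS (open row1); precharges=0
Acc 2: bank0 row0 -> MISS (open row0); precharges=0
Acc 3: bank0 row4 -> MISS (open row4); precharges=1
Acc 4: bank0 row1 -> MISS (open row1); precharges=2
Acc 5: bank1 row4 -> MISS (open row4); precharges=3
Acc 6: bank1 row0 -> MISS (open row0); precharges=4
Acc 7: bank0 row1 -> HIT
Acc 8: bank1 row3 -> MISS (open row3); precharges=5
Acc 9: bank0 row0 -> MISS (open row0); precharges=6
Acc 10: bank1 row3 -> HIT
Acc 11: bank0 row1 -> MISS (open row1); precharges=7
Acc 12: bank0 row1 -> HIT
Acc 13: bank1 row0 -> MISS (open row0); precharges=8
Acc 14: bank0 row2 -> MISS (open row2); precharges=9

Answer: M M M M M M H M M H M H M M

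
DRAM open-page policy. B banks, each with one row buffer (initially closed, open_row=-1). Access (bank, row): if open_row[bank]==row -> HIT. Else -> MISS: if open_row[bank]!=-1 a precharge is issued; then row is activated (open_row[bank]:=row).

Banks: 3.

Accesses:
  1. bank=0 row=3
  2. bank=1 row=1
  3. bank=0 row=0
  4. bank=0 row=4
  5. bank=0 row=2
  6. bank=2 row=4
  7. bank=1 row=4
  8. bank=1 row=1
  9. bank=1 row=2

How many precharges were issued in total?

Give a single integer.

Answer: 6

Derivation:
Acc 1: bank0 row3 -> MISS (open row3); precharges=0
Acc 2: bank1 row1 -> MISS (open row1); precharges=0
Acc 3: bank0 row0 -> MISS (open row0); precharges=1
Acc 4: bank0 row4 -> MISS (open row4); precharges=2
Acc 5: bank0 row2 -> MISS (open row2); precharges=3
Acc 6: bank2 row4 -> MISS (open row4); precharges=3
Acc 7: bank1 row4 -> MISS (open row4); precharges=4
Acc 8: bank1 row1 -> MISS (open row1); precharges=5
Acc 9: bank1 row2 -> MISS (open row2); precharges=6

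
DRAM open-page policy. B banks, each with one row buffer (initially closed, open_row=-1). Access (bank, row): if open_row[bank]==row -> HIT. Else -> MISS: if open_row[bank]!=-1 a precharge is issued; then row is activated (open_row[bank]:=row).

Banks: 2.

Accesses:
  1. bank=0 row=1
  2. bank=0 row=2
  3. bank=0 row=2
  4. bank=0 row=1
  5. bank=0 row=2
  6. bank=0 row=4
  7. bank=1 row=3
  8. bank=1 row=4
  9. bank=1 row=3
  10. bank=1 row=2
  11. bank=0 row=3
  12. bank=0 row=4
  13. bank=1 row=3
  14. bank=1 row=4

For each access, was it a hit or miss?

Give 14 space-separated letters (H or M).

Answer: M M H M M M M M M M M M M M

Derivation:
Acc 1: bank0 row1 -> MISS (open row1); precharges=0
Acc 2: bank0 row2 -> MISS (open row2); precharges=1
Acc 3: bank0 row2 -> HIT
Acc 4: bank0 row1 -> MISS (open row1); precharges=2
Acc 5: bank0 row2 -> MISS (open row2); precharges=3
Acc 6: bank0 row4 -> MISS (open row4); precharges=4
Acc 7: bank1 row3 -> MISS (open row3); precharges=4
Acc 8: bank1 row4 -> MISS (open row4); precharges=5
Acc 9: bank1 row3 -> MISS (open row3); precharges=6
Acc 10: bank1 row2 -> MISS (open row2); precharges=7
Acc 11: bank0 row3 -> MISS (open row3); precharges=8
Acc 12: bank0 row4 -> MISS (open row4); precharges=9
Acc 13: bank1 row3 -> MISS (open row3); precharges=10
Acc 14: bank1 row4 -> MISS (open row4); precharges=11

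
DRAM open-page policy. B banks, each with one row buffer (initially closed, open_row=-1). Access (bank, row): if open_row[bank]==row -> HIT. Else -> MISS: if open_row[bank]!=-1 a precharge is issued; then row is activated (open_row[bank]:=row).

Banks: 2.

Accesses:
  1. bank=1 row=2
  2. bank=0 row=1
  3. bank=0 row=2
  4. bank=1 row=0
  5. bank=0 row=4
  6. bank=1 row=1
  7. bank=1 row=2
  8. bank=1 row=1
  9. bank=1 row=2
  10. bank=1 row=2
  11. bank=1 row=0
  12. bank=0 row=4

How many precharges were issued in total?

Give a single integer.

Acc 1: bank1 row2 -> MISS (open row2); precharges=0
Acc 2: bank0 row1 -> MISS (open row1); precharges=0
Acc 3: bank0 row2 -> MISS (open row2); precharges=1
Acc 4: bank1 row0 -> MISS (open row0); precharges=2
Acc 5: bank0 row4 -> MISS (open row4); precharges=3
Acc 6: bank1 row1 -> MISS (open row1); precharges=4
Acc 7: bank1 row2 -> MISS (open row2); precharges=5
Acc 8: bank1 row1 -> MISS (open row1); precharges=6
Acc 9: bank1 row2 -> MISS (open row2); precharges=7
Acc 10: bank1 row2 -> HIT
Acc 11: bank1 row0 -> MISS (open row0); precharges=8
Acc 12: bank0 row4 -> HIT

Answer: 8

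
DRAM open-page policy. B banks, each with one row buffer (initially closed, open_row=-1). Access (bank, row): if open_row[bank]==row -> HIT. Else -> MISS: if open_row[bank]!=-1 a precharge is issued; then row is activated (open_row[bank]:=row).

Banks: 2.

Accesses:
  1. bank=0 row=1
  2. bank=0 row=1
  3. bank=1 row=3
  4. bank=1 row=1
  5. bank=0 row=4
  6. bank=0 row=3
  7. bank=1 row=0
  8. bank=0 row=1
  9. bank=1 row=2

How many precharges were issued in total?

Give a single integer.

Answer: 6

Derivation:
Acc 1: bank0 row1 -> MISS (open row1); precharges=0
Acc 2: bank0 row1 -> HIT
Acc 3: bank1 row3 -> MISS (open row3); precharges=0
Acc 4: bank1 row1 -> MISS (open row1); precharges=1
Acc 5: bank0 row4 -> MISS (open row4); precharges=2
Acc 6: bank0 row3 -> MISS (open row3); precharges=3
Acc 7: bank1 row0 -> MISS (open row0); precharges=4
Acc 8: bank0 row1 -> MISS (open row1); precharges=5
Acc 9: bank1 row2 -> MISS (open row2); precharges=6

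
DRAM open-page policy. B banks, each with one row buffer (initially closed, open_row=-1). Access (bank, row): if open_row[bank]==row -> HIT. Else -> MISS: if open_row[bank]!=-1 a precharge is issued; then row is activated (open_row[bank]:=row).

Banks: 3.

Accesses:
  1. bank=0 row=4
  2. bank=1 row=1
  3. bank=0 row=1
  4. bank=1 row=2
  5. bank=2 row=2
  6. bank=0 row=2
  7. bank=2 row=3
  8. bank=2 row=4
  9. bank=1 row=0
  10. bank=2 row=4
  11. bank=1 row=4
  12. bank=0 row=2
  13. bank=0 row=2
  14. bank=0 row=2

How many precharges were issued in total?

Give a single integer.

Answer: 7

Derivation:
Acc 1: bank0 row4 -> MISS (open row4); precharges=0
Acc 2: bank1 row1 -> MISS (open row1); precharges=0
Acc 3: bank0 row1 -> MISS (open row1); precharges=1
Acc 4: bank1 row2 -> MISS (open row2); precharges=2
Acc 5: bank2 row2 -> MISS (open row2); precharges=2
Acc 6: bank0 row2 -> MISS (open row2); precharges=3
Acc 7: bank2 row3 -> MISS (open row3); precharges=4
Acc 8: bank2 row4 -> MISS (open row4); precharges=5
Acc 9: bank1 row0 -> MISS (open row0); precharges=6
Acc 10: bank2 row4 -> HIT
Acc 11: bank1 row4 -> MISS (open row4); precharges=7
Acc 12: bank0 row2 -> HIT
Acc 13: bank0 row2 -> HIT
Acc 14: bank0 row2 -> HIT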